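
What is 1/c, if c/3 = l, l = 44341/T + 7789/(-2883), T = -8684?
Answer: -8345324/195474779 ≈ -0.042693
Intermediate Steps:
l = -195474779/25035972 (l = 44341/(-8684) + 7789/(-2883) = 44341*(-1/8684) + 7789*(-1/2883) = -44341/8684 - 7789/2883 = -195474779/25035972 ≈ -7.8078)
c = -195474779/8345324 (c = 3*(-195474779/25035972) = -195474779/8345324 ≈ -23.423)
1/c = 1/(-195474779/8345324) = -8345324/195474779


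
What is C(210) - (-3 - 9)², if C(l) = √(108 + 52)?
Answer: -144 + 4*√10 ≈ -131.35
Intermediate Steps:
C(l) = 4*√10 (C(l) = √160 = 4*√10)
C(210) - (-3 - 9)² = 4*√10 - (-3 - 9)² = 4*√10 - 1*(-12)² = 4*√10 - 1*144 = 4*√10 - 144 = -144 + 4*√10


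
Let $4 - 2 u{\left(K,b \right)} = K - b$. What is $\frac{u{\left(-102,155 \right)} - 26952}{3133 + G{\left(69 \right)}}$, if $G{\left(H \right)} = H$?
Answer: $- \frac{53643}{6404} \approx -8.3765$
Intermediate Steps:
$u{\left(K,b \right)} = 2 + \frac{b}{2} - \frac{K}{2}$ ($u{\left(K,b \right)} = 2 - \frac{K - b}{2} = 2 - \left(\frac{K}{2} - \frac{b}{2}\right) = 2 + \frac{b}{2} - \frac{K}{2}$)
$\frac{u{\left(-102,155 \right)} - 26952}{3133 + G{\left(69 \right)}} = \frac{\left(2 + \frac{1}{2} \cdot 155 - -51\right) - 26952}{3133 + 69} = \frac{\left(2 + \frac{155}{2} + 51\right) - 26952}{3202} = \left(\frac{261}{2} - 26952\right) \frac{1}{3202} = \left(- \frac{53643}{2}\right) \frac{1}{3202} = - \frac{53643}{6404}$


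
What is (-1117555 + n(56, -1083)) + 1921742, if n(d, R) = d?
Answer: 804243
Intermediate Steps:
(-1117555 + n(56, -1083)) + 1921742 = (-1117555 + 56) + 1921742 = -1117499 + 1921742 = 804243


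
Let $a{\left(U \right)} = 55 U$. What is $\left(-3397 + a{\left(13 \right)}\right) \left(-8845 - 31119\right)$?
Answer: $107183448$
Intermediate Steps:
$\left(-3397 + a{\left(13 \right)}\right) \left(-8845 - 31119\right) = \left(-3397 + 55 \cdot 13\right) \left(-8845 - 31119\right) = \left(-3397 + 715\right) \left(-39964\right) = \left(-2682\right) \left(-39964\right) = 107183448$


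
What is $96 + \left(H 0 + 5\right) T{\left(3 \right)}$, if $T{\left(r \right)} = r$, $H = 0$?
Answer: $111$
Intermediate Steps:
$96 + \left(H 0 + 5\right) T{\left(3 \right)} = 96 + \left(0 \cdot 0 + 5\right) 3 = 96 + \left(0 + 5\right) 3 = 96 + 5 \cdot 3 = 96 + 15 = 111$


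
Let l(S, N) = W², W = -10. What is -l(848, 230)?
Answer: -100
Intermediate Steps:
l(S, N) = 100 (l(S, N) = (-10)² = 100)
-l(848, 230) = -1*100 = -100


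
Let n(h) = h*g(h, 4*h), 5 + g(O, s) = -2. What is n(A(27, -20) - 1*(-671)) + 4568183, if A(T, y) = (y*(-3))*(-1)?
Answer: 4563906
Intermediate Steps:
g(O, s) = -7 (g(O, s) = -5 - 2 = -7)
A(T, y) = 3*y (A(T, y) = -3*y*(-1) = 3*y)
n(h) = -7*h (n(h) = h*(-7) = -7*h)
n(A(27, -20) - 1*(-671)) + 4568183 = -7*(3*(-20) - 1*(-671)) + 4568183 = -7*(-60 + 671) + 4568183 = -7*611 + 4568183 = -4277 + 4568183 = 4563906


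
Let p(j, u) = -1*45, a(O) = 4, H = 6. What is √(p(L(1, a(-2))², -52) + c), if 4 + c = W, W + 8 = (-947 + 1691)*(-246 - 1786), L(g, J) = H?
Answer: 9*I*√18665 ≈ 1229.6*I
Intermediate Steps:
L(g, J) = 6
W = -1511816 (W = -8 + (-947 + 1691)*(-246 - 1786) = -8 + 744*(-2032) = -8 - 1511808 = -1511816)
p(j, u) = -45
c = -1511820 (c = -4 - 1511816 = -1511820)
√(p(L(1, a(-2))², -52) + c) = √(-45 - 1511820) = √(-1511865) = 9*I*√18665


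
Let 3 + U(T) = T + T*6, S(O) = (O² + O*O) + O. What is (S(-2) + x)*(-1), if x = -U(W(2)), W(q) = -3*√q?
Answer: -9 - 21*√2 ≈ -38.698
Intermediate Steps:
S(O) = O + 2*O² (S(O) = (O² + O²) + O = 2*O² + O = O + 2*O²)
U(T) = -3 + 7*T (U(T) = -3 + (T + T*6) = -3 + (T + 6*T) = -3 + 7*T)
x = 3 + 21*√2 (x = -(-3 + 7*(-3*√2)) = -(-3 - 21*√2) = 3 + 21*√2 ≈ 32.698)
(S(-2) + x)*(-1) = (-2*(1 + 2*(-2)) + (3 + 21*√2))*(-1) = (-2*(1 - 4) + (3 + 21*√2))*(-1) = (-2*(-3) + (3 + 21*√2))*(-1) = (6 + (3 + 21*√2))*(-1) = (9 + 21*√2)*(-1) = -9 - 21*√2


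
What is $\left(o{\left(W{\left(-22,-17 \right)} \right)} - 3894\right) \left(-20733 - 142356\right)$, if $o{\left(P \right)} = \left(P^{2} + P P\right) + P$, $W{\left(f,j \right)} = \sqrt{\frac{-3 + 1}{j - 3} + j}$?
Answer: $\frac{3202904871}{5} - \frac{2120157 i \sqrt{10}}{10} \approx 6.4058 \cdot 10^{8} - 6.7045 \cdot 10^{5} i$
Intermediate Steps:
$W{\left(f,j \right)} = \sqrt{j - \frac{2}{-3 + j}}$ ($W{\left(f,j \right)} = \sqrt{- \frac{2}{-3 + j} + j} = \sqrt{j - \frac{2}{-3 + j}}$)
$o{\left(P \right)} = P + 2 P^{2}$ ($o{\left(P \right)} = \left(P^{2} + P^{2}\right) + P = 2 P^{2} + P = P + 2 P^{2}$)
$\left(o{\left(W{\left(-22,-17 \right)} \right)} - 3894\right) \left(-20733 - 142356\right) = \left(\sqrt{\frac{-2 - 17 \left(-3 - 17\right)}{-3 - 17}} \left(1 + 2 \sqrt{\frac{-2 - 17 \left(-3 - 17\right)}{-3 - 17}}\right) - 3894\right) \left(-20733 - 142356\right) = \left(\sqrt{\frac{-2 - -340}{-20}} \left(1 + 2 \sqrt{\frac{-2 - -340}{-20}}\right) - 3894\right) \left(-163089\right) = \left(\sqrt{- \frac{-2 + 340}{20}} \left(1 + 2 \sqrt{- \frac{-2 + 340}{20}}\right) - 3894\right) \left(-163089\right) = \left(\sqrt{\left(- \frac{1}{20}\right) 338} \left(1 + 2 \sqrt{\left(- \frac{1}{20}\right) 338}\right) - 3894\right) \left(-163089\right) = \left(\sqrt{- \frac{169}{10}} \left(1 + 2 \sqrt{- \frac{169}{10}}\right) - 3894\right) \left(-163089\right) = \left(\frac{13 i \sqrt{10}}{10} \left(1 + 2 \frac{13 i \sqrt{10}}{10}\right) - 3894\right) \left(-163089\right) = \left(\frac{13 i \sqrt{10}}{10} \left(1 + \frac{13 i \sqrt{10}}{5}\right) - 3894\right) \left(-163089\right) = \left(\frac{13 i \sqrt{10} \left(1 + \frac{13 i \sqrt{10}}{5}\right)}{10} - 3894\right) \left(-163089\right) = \left(-3894 + \frac{13 i \sqrt{10} \left(1 + \frac{13 i \sqrt{10}}{5}\right)}{10}\right) \left(-163089\right) = 635068566 - \frac{2120157 i \sqrt{10} \left(1 + \frac{13 i \sqrt{10}}{5}\right)}{10}$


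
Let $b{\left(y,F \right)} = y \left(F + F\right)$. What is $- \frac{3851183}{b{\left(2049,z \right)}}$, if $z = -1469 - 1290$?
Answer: $\frac{3851183}{11306382} \approx 0.34062$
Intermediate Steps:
$z = -2759$ ($z = -1469 - 1290 = -2759$)
$b{\left(y,F \right)} = 2 F y$ ($b{\left(y,F \right)} = y 2 F = 2 F y$)
$- \frac{3851183}{b{\left(2049,z \right)}} = - \frac{3851183}{2 \left(-2759\right) 2049} = - \frac{3851183}{-11306382} = \left(-3851183\right) \left(- \frac{1}{11306382}\right) = \frac{3851183}{11306382}$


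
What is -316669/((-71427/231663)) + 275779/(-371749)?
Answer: 1298650919156670/1264424563 ≈ 1.0271e+6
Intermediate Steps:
-316669/((-71427/231663)) + 275779/(-371749) = -316669/((-71427*1/231663)) + 275779*(-1/371749) = -316669/(-23809/77221) - 39397/53107 = -316669*(-77221/23809) - 39397/53107 = 24453496849/23809 - 39397/53107 = 1298650919156670/1264424563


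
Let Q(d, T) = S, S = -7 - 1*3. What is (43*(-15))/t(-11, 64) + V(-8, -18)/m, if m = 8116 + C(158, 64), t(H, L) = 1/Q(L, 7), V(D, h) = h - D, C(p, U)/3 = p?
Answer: 5540549/859 ≈ 6450.0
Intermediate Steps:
C(p, U) = 3*p
S = -10 (S = -7 - 3 = -10)
Q(d, T) = -10
t(H, L) = -⅒ (t(H, L) = 1/(-10) = -⅒)
m = 8590 (m = 8116 + 3*158 = 8116 + 474 = 8590)
(43*(-15))/t(-11, 64) + V(-8, -18)/m = (43*(-15))/(-⅒) + (-18 - 1*(-8))/8590 = -645*(-10) + (-18 + 8)*(1/8590) = 6450 - 10*1/8590 = 6450 - 1/859 = 5540549/859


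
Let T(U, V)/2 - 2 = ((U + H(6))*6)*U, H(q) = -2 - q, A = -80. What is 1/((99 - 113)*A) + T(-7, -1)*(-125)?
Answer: -176959999/1120 ≈ -1.5800e+5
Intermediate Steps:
T(U, V) = 4 + 2*U*(-48 + 6*U) (T(U, V) = 4 + 2*(((U + (-2 - 1*6))*6)*U) = 4 + 2*(((U + (-2 - 6))*6)*U) = 4 + 2*(((U - 8)*6)*U) = 4 + 2*(((-8 + U)*6)*U) = 4 + 2*((-48 + 6*U)*U) = 4 + 2*(U*(-48 + 6*U)) = 4 + 2*U*(-48 + 6*U))
1/((99 - 113)*A) + T(-7, -1)*(-125) = 1/((99 - 113)*(-80)) + (4 - 96*(-7) + 12*(-7)²)*(-125) = -1/80/(-14) + (4 + 672 + 12*49)*(-125) = -1/14*(-1/80) + (4 + 672 + 588)*(-125) = 1/1120 + 1264*(-125) = 1/1120 - 158000 = -176959999/1120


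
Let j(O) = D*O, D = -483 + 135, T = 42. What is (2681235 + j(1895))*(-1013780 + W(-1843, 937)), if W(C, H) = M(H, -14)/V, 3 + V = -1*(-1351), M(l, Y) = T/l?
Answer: -1294422426164053725/631538 ≈ -2.0496e+12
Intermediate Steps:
M(l, Y) = 42/l
D = -348
V = 1348 (V = -3 - 1*(-1351) = -3 + 1351 = 1348)
W(C, H) = 21/(674*H) (W(C, H) = (42/H)/1348 = (42/H)*(1/1348) = 21/(674*H))
j(O) = -348*O
(2681235 + j(1895))*(-1013780 + W(-1843, 937)) = (2681235 - 348*1895)*(-1013780 + (21/674)/937) = (2681235 - 659460)*(-1013780 + (21/674)*(1/937)) = 2021775*(-1013780 + 21/631538) = 2021775*(-640240593619/631538) = -1294422426164053725/631538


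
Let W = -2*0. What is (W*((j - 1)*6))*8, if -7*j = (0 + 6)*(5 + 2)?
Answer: 0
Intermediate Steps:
j = -6 (j = -(0 + 6)*(5 + 2)/7 = -6*7/7 = -⅐*42 = -6)
W = 0
(W*((j - 1)*6))*8 = (0*((-6 - 1)*6))*8 = (0*(-7*6))*8 = (0*(-42))*8 = 0*8 = 0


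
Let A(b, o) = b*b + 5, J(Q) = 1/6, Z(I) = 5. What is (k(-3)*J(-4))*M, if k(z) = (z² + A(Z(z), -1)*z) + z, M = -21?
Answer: 294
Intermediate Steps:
J(Q) = ⅙
A(b, o) = 5 + b² (A(b, o) = b² + 5 = 5 + b²)
k(z) = z² + 31*z (k(z) = (z² + (5 + 5²)*z) + z = (z² + (5 + 25)*z) + z = (z² + 30*z) + z = z² + 31*z)
(k(-3)*J(-4))*M = (-3*(31 - 3)*(⅙))*(-21) = (-3*28*(⅙))*(-21) = -84*⅙*(-21) = -14*(-21) = 294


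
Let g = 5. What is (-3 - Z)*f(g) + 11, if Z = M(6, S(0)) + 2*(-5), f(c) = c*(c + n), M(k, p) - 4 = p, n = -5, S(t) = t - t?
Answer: 11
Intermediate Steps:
S(t) = 0
M(k, p) = 4 + p
f(c) = c*(-5 + c) (f(c) = c*(c - 5) = c*(-5 + c))
Z = -6 (Z = (4 + 0) + 2*(-5) = 4 - 10 = -6)
(-3 - Z)*f(g) + 11 = (-3 - 1*(-6))*(5*(-5 + 5)) + 11 = (-3 + 6)*(5*0) + 11 = 3*0 + 11 = 0 + 11 = 11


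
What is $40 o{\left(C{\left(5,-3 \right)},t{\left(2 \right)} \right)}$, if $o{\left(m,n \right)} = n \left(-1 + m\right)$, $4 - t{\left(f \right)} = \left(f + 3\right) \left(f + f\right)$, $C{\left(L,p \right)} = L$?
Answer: $-2560$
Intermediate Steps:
$t{\left(f \right)} = 4 - 2 f \left(3 + f\right)$ ($t{\left(f \right)} = 4 - \left(f + 3\right) \left(f + f\right) = 4 - \left(3 + f\right) 2 f = 4 - 2 f \left(3 + f\right)$)
$40 o{\left(C{\left(5,-3 \right)},t{\left(2 \right)} \right)} = 40 \left(4 - 12 - 2 \cdot 2^{2}\right) \left(-1 + 5\right) = 40 \left(4 - 12 - 8\right) 4 = 40 \left(\left(-16\right) 4\right) = 40 \left(-64\right) = -2560$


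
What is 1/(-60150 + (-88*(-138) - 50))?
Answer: -1/48056 ≈ -2.0809e-5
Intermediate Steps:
1/(-60150 + (-88*(-138) - 50)) = 1/(-60150 + (12144 - 50)) = 1/(-60150 + 12094) = 1/(-48056) = -1/48056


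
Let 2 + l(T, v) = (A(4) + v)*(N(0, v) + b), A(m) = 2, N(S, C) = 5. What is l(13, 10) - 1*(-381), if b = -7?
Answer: 355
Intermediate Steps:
l(T, v) = -6 - 2*v (l(T, v) = -2 + (2 + v)*(5 - 7) = -2 + (2 + v)*(-2) = -2 + (-4 - 2*v) = -6 - 2*v)
l(13, 10) - 1*(-381) = (-6 - 2*10) - 1*(-381) = (-6 - 20) + 381 = -26 + 381 = 355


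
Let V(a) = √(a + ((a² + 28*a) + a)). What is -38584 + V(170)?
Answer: -38584 + 20*√85 ≈ -38400.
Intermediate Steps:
V(a) = √(a² + 30*a) (V(a) = √(a + (a² + 29*a)) = √(a² + 30*a))
-38584 + V(170) = -38584 + √(170*(30 + 170)) = -38584 + √(170*200) = -38584 + √34000 = -38584 + 20*√85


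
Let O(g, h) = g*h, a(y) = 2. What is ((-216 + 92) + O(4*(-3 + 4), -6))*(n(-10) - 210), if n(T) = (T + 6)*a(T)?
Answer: 32264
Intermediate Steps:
n(T) = 12 + 2*T (n(T) = (T + 6)*2 = (6 + T)*2 = 12 + 2*T)
((-216 + 92) + O(4*(-3 + 4), -6))*(n(-10) - 210) = ((-216 + 92) + (4*(-3 + 4))*(-6))*((12 + 2*(-10)) - 210) = (-124 + (4*1)*(-6))*((12 - 20) - 210) = (-124 + 4*(-6))*(-8 - 210) = (-124 - 24)*(-218) = -148*(-218) = 32264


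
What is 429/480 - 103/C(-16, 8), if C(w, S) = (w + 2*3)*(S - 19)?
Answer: -15/352 ≈ -0.042614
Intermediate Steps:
C(w, S) = (-19 + S)*(6 + w) (C(w, S) = (w + 6)*(-19 + S) = (6 + w)*(-19 + S) = (-19 + S)*(6 + w))
429/480 - 103/C(-16, 8) = 429/480 - 103/(-114 - 19*(-16) + 6*8 + 8*(-16)) = 429*(1/480) - 103/(-114 + 304 + 48 - 128) = 143/160 - 103/110 = -15/352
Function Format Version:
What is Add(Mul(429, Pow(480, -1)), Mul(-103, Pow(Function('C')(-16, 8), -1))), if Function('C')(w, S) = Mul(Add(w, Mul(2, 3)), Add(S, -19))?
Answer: Rational(-15, 352) ≈ -0.042614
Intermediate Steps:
Function('C')(w, S) = Mul(Add(-19, S), Add(6, w)) (Function('C')(w, S) = Mul(Add(w, 6), Add(-19, S)) = Mul(Add(6, w), Add(-19, S)) = Mul(Add(-19, S), Add(6, w)))
Add(Mul(429, Pow(480, -1)), Mul(-103, Pow(Function('C')(-16, 8), -1))) = Add(Mul(429, Pow(480, -1)), Mul(-103, Pow(Add(-114, Mul(-19, -16), Mul(6, 8), Mul(8, -16)), -1))) = Add(Mul(429, Rational(1, 480)), Mul(-103, Pow(Add(-114, 304, 48, -128), -1))) = Add(Rational(143, 160), Mul(-103, Pow(110, -1))) = Add(Rational(143, 160), Mul(-103, Rational(1, 110))) = Add(Rational(143, 160), Rational(-103, 110)) = Rational(-15, 352)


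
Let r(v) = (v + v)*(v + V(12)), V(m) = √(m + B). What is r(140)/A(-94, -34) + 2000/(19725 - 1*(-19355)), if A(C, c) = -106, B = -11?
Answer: -19283330/51781 ≈ -372.40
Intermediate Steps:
V(m) = √(-11 + m) (V(m) = √(m - 11) = √(-11 + m))
r(v) = 2*v*(1 + v) (r(v) = (v + v)*(v + √(-11 + 12)) = (2*v)*(v + √1) = (2*v)*(v + 1) = (2*v)*(1 + v) = 2*v*(1 + v))
r(140)/A(-94, -34) + 2000/(19725 - 1*(-19355)) = (2*140*(1 + 140))/(-106) + 2000/(19725 - 1*(-19355)) = (2*140*141)*(-1/106) + 2000/(19725 + 19355) = 39480*(-1/106) + 2000/39080 = -19740/53 + 2000*(1/39080) = -19740/53 + 50/977 = -19283330/51781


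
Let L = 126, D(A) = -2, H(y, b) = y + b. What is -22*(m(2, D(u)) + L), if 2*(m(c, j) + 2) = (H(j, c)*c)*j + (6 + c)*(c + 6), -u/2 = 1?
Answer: -3432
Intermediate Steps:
u = -2 (u = -2*1 = -2)
H(y, b) = b + y
m(c, j) = -2 + (6 + c)**2/2 + c*j*(c + j)/2 (m(c, j) = -2 + (((c + j)*c)*j + (6 + c)*(c + 6))/2 = -2 + ((c*(c + j))*j + (6 + c)*(6 + c))/2 = -2 + (c*j*(c + j) + (6 + c)**2)/2 = -2 + ((6 + c)**2 + c*j*(c + j))/2 = -2 + ((6 + c)**2/2 + c*j*(c + j)/2) = -2 + (6 + c)**2/2 + c*j*(c + j)/2)
-22*(m(2, D(u)) + L) = -22*((-2 + (6 + 2)**2/2 + (1/2)*2*(-2)*(2 - 2)) + 126) = -22*((-2 + (1/2)*8**2 + (1/2)*2*(-2)*0) + 126) = -22*((-2 + (1/2)*64 + 0) + 126) = -22*((-2 + 32 + 0) + 126) = -22*(30 + 126) = -22*156 = -3432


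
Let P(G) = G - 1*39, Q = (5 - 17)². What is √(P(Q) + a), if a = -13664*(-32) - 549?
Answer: 2*√109201 ≈ 660.91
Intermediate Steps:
Q = 144 (Q = (-12)² = 144)
a = 436699 (a = -976*(-448) - 549 = 437248 - 549 = 436699)
P(G) = -39 + G (P(G) = G - 39 = -39 + G)
√(P(Q) + a) = √((-39 + 144) + 436699) = √(105 + 436699) = √436804 = 2*√109201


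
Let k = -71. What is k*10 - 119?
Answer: -829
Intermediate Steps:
k*10 - 119 = -71*10 - 119 = -710 - 119 = -829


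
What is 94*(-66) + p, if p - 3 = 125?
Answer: -6076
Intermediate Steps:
p = 128 (p = 3 + 125 = 128)
94*(-66) + p = 94*(-66) + 128 = -6204 + 128 = -6076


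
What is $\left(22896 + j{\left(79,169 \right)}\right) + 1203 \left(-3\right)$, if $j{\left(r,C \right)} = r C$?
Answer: $32638$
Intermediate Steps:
$j{\left(r,C \right)} = C r$
$\left(22896 + j{\left(79,169 \right)}\right) + 1203 \left(-3\right) = \left(22896 + 169 \cdot 79\right) + 1203 \left(-3\right) = \left(22896 + 13351\right) - 3609 = 36247 - 3609 = 32638$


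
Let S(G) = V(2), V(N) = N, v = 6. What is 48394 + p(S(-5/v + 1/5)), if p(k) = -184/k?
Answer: 48302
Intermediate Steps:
S(G) = 2
48394 + p(S(-5/v + 1/5)) = 48394 - 184/2 = 48394 - 184*½ = 48394 - 92 = 48302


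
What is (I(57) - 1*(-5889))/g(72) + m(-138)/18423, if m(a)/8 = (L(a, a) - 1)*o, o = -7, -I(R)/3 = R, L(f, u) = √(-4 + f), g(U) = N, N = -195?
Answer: -35110598/1197495 - 56*I*√142/18423 ≈ -29.32 - 0.036222*I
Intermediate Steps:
g(U) = -195
I(R) = -3*R
m(a) = 56 - 56*√(-4 + a) (m(a) = 8*((√(-4 + a) - 1)*(-7)) = 8*((-1 + √(-4 + a))*(-7)) = 8*(7 - 7*√(-4 + a)) = 56 - 56*√(-4 + a))
(I(57) - 1*(-5889))/g(72) + m(-138)/18423 = (-3*57 - 1*(-5889))/(-195) + (56 - 56*√(-4 - 138))/18423 = (-171 + 5889)*(-1/195) + (56 - 56*I*√142)*(1/18423) = 5718*(-1/195) + (56 - 56*I*√142)*(1/18423) = -1906/65 + (56 - 56*I*√142)*(1/18423) = -1906/65 + (56/18423 - 56*I*√142/18423) = -35110598/1197495 - 56*I*√142/18423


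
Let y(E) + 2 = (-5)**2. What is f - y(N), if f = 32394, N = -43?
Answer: 32371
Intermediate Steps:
y(E) = 23 (y(E) = -2 + (-5)**2 = -2 + 25 = 23)
f - y(N) = 32394 - 1*23 = 32394 - 23 = 32371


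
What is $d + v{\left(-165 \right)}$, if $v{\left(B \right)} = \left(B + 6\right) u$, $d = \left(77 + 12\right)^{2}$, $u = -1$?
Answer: $8080$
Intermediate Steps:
$d = 7921$ ($d = 89^{2} = 7921$)
$v{\left(B \right)} = -6 - B$ ($v{\left(B \right)} = \left(B + 6\right) \left(-1\right) = \left(6 + B\right) \left(-1\right) = -6 - B$)
$d + v{\left(-165 \right)} = 7921 - -159 = 7921 + \left(-6 + 165\right) = 7921 + 159 = 8080$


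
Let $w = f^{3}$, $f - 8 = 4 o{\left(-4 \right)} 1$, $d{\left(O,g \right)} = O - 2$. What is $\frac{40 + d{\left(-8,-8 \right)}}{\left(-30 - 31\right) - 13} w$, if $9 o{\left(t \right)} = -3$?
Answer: $- \frac{40000}{333} \approx -120.12$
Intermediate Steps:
$o{\left(t \right)} = - \frac{1}{3}$ ($o{\left(t \right)} = \frac{1}{9} \left(-3\right) = - \frac{1}{3}$)
$d{\left(O,g \right)} = -2 + O$
$f = \frac{20}{3}$ ($f = 8 + 4 \left(- \frac{1}{3}\right) 1 = 8 - \frac{4}{3} = \frac{20}{3} \approx 6.6667$)
$w = \frac{8000}{27}$ ($w = \left(\frac{20}{3}\right)^{3} = \frac{8000}{27} \approx 296.3$)
$\frac{40 + d{\left(-8,-8 \right)}}{\left(-30 - 31\right) - 13} w = \frac{40 - 10}{\left(-30 - 31\right) - 13} \cdot \frac{8000}{27} = \frac{40 - 10}{-61 - 13} \cdot \frac{8000}{27} = \frac{30}{-74} \cdot \frac{8000}{27} = 30 \left(- \frac{1}{74}\right) \frac{8000}{27} = \left(- \frac{15}{37}\right) \frac{8000}{27} = - \frac{40000}{333}$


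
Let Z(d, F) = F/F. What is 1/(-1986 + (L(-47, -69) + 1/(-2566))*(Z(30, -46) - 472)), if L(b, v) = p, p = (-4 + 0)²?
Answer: -2566/24432981 ≈ -0.00010502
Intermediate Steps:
Z(d, F) = 1
p = 16 (p = (-4)² = 16)
L(b, v) = 16
1/(-1986 + (L(-47, -69) + 1/(-2566))*(Z(30, -46) - 472)) = 1/(-1986 + (16 + 1/(-2566))*(1 - 472)) = 1/(-1986 + (16 - 1/2566)*(-471)) = 1/(-1986 + (41055/2566)*(-471)) = 1/(-1986 - 19336905/2566) = 1/(-24432981/2566) = -2566/24432981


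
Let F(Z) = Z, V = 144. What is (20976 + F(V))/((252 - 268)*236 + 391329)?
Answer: 21120/387553 ≈ 0.054496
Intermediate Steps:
(20976 + F(V))/((252 - 268)*236 + 391329) = (20976 + 144)/((252 - 268)*236 + 391329) = 21120/(-16*236 + 391329) = 21120/(-3776 + 391329) = 21120/387553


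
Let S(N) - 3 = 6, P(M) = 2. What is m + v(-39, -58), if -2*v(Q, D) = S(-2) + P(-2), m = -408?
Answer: -827/2 ≈ -413.50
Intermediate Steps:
S(N) = 9 (S(N) = 3 + 6 = 9)
v(Q, D) = -11/2 (v(Q, D) = -(9 + 2)/2 = -½*11 = -11/2)
m + v(-39, -58) = -408 - 11/2 = -827/2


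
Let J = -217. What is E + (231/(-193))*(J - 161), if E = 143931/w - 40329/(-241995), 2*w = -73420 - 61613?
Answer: 315658205739529/700746776795 ≈ 450.46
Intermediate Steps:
w = -135033/2 (w = (-73420 - 61613)/2 = (½)*(-135033) = -135033/2 ≈ -67517.)
E = -7135046537/3630812315 (E = 143931/(-135033/2) - 40329/(-241995) = 143931*(-2/135033) - 40329*(-1/241995) = -95954/45011 + 13443/80665 = -7135046537/3630812315 ≈ -1.9651)
E + (231/(-193))*(J - 161) = -7135046537/3630812315 + (231/(-193))*(-217 - 161) = -7135046537/3630812315 + (231*(-1/193))*(-378) = -7135046537/3630812315 - 231/193*(-378) = -7135046537/3630812315 + 87318/193 = 315658205739529/700746776795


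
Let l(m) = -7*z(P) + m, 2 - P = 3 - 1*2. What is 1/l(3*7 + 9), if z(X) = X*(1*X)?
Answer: 1/23 ≈ 0.043478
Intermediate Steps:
P = 1 (P = 2 - (3 - 1*2) = 2 - (3 - 2) = 2 - 1*1 = 2 - 1 = 1)
z(X) = X² (z(X) = X*X = X²)
l(m) = -7 + m (l(m) = -7*1² + m = -7*1 + m = -7 + m)
1/l(3*7 + 9) = 1/(-7 + (3*7 + 9)) = 1/(-7 + (21 + 9)) = 1/(-7 + 30) = 1/23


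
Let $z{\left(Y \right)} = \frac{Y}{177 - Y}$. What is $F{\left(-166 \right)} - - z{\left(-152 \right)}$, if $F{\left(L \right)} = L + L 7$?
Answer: $- \frac{437064}{329} \approx -1328.5$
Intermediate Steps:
$F{\left(L \right)} = 8 L$ ($F{\left(L \right)} = L + 7 L = 8 L$)
$F{\left(-166 \right)} - - z{\left(-152 \right)} = 8 \left(-166\right) - - \frac{\left(-1\right) \left(-152\right)}{-177 - 152} = -1328 - - \frac{\left(-1\right) \left(-152\right)}{-329} = -1328 - - \frac{\left(-1\right) \left(-152\right) \left(-1\right)}{329} = -1328 - \left(-1\right) \left(- \frac{152}{329}\right) = -1328 - \frac{152}{329} = - \frac{437064}{329}$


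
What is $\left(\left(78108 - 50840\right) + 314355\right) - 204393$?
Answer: $137230$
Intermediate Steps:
$\left(\left(78108 - 50840\right) + 314355\right) - 204393 = \left(27268 + 314355\right) - 204393 = 341623 - 204393 = 137230$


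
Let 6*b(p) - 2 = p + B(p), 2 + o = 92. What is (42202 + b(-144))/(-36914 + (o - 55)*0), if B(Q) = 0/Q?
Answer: -126535/110742 ≈ -1.1426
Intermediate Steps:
o = 90 (o = -2 + 92 = 90)
B(Q) = 0
b(p) = 1/3 + p/6 (b(p) = 1/3 + (p + 0)/6 = 1/3 + p/6)
(42202 + b(-144))/(-36914 + (o - 55)*0) = (42202 + (1/3 + (1/6)*(-144)))/(-36914 + (90 - 55)*0) = (42202 + (1/3 - 24))/(-36914 + 35*0) = (42202 - 71/3)/(-36914 + 0) = (126535/3)/(-36914) = (126535/3)*(-1/36914) = -126535/110742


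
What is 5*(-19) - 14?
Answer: -109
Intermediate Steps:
5*(-19) - 14 = -95 - 14 = -109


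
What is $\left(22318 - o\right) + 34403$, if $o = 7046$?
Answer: $49675$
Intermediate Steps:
$\left(22318 - o\right) + 34403 = \left(22318 - 7046\right) + 34403 = 15272 + 34403 = 49675$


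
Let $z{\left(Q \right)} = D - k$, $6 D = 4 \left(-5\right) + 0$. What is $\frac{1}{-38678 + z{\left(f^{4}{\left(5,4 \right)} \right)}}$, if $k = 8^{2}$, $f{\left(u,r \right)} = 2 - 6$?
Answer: $- \frac{3}{116236} \approx -2.581 \cdot 10^{-5}$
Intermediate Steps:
$f{\left(u,r \right)} = -4$ ($f{\left(u,r \right)} = 2 - 6 = -4$)
$k = 64$
$D = - \frac{10}{3}$ ($D = \frac{4 \left(-5\right) + 0}{6} = \frac{-20 + 0}{6} = \frac{1}{6} \left(-20\right) = - \frac{10}{3} \approx -3.3333$)
$z{\left(Q \right)} = - \frac{202}{3}$ ($z{\left(Q \right)} = - \frac{10}{3} - 64 = - \frac{202}{3}$)
$\frac{1}{-38678 + z{\left(f^{4}{\left(5,4 \right)} \right)}} = \frac{1}{-38678 - \frac{202}{3}} = \frac{1}{- \frac{116236}{3}} = - \frac{3}{116236}$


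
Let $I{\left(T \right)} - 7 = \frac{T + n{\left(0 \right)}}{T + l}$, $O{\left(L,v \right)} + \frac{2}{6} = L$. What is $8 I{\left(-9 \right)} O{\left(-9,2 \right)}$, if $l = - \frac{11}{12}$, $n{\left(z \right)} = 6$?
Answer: $- \frac{27808}{51} \approx -545.25$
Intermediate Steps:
$O{\left(L,v \right)} = - \frac{1}{3} + L$
$l = - \frac{11}{12}$ ($l = \left(-11\right) \frac{1}{12} = - \frac{11}{12} \approx -0.91667$)
$I{\left(T \right)} = 7 + \frac{6 + T}{- \frac{11}{12} + T}$ ($I{\left(T \right)} = 7 + \frac{T + 6}{T - \frac{11}{12}} = 7 + \frac{6 + T}{- \frac{11}{12} + T}$)
$8 I{\left(-9 \right)} O{\left(-9,2 \right)} = 8 \frac{-5 + 96 \left(-9\right)}{-11 + 12 \left(-9\right)} \left(- \frac{1}{3} - 9\right) = 8 \frac{-5 - 864}{-11 - 108} \left(- \frac{28}{3}\right) = 8 \frac{1}{-119} \left(-869\right) \left(- \frac{28}{3}\right) = 8 \left(\left(- \frac{1}{119}\right) \left(-869\right)\right) \left(- \frac{28}{3}\right) = 8 \cdot \frac{869}{119} \left(- \frac{28}{3}\right) = \frac{6952}{119} \left(- \frac{28}{3}\right) = - \frac{27808}{51}$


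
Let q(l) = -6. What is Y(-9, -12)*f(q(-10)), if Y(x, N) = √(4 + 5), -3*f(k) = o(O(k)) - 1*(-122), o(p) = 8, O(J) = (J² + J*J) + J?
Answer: -130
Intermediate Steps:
O(J) = J + 2*J² (O(J) = (J² + J²) + J = 2*J² + J = J + 2*J²)
f(k) = -130/3 (f(k) = -(8 - 1*(-122))/3 = -(8 + 122)/3 = -⅓*130 = -130/3)
Y(x, N) = 3 (Y(x, N) = √9 = 3)
Y(-9, -12)*f(q(-10)) = 3*(-130/3) = -130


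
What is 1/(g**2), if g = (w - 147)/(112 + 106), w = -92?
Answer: 47524/57121 ≈ 0.83199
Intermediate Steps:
g = -239/218 (g = (-92 - 147)/(112 + 106) = -239/218 ≈ -1.0963)
1/(g**2) = 1/((-239/218)**2) = 1/(57121/47524) = 47524/57121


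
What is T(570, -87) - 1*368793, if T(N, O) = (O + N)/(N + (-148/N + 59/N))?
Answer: -119787747813/324811 ≈ -3.6879e+5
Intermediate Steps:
T(N, O) = (N + O)/(N - 89/N)
T(570, -87) - 1*368793 = 570*(570 - 87)/(-89 + 570**2) - 1*368793 = 570*483/(-89 + 324900) - 368793 = 570*483/324811 - 368793 = 570*(1/324811)*483 - 368793 = 275310/324811 - 368793 = -119787747813/324811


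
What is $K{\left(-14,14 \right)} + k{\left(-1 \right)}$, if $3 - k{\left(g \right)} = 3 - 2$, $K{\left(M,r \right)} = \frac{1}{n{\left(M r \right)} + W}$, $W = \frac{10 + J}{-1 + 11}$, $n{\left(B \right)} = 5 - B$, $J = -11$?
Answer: $\frac{4028}{2009} \approx 2.005$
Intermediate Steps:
$W = - \frac{1}{10}$ ($W = \frac{10 - 11}{-1 + 11} = - \frac{1}{10} \approx -0.1$)
$K{\left(M,r \right)} = \frac{1}{\frac{49}{10} - M r}$ ($K{\left(M,r \right)} = \frac{1}{\left(5 - M r\right) - \frac{1}{10}} = \frac{1}{\frac{49}{10} - M r}$)
$k{\left(g \right)} = 2$ ($k{\left(g \right)} = 3 - \left(3 - 2\right) = 3 - 1 = 2$)
$K{\left(-14,14 \right)} + k{\left(-1 \right)} = - \frac{10}{-49 + 10 \left(-14\right) 14} + 2 = - \frac{10}{-49 - 1960} + 2 = - \frac{10}{-2009} + 2 = \left(-10\right) \left(- \frac{1}{2009}\right) + 2 = \frac{10}{2009} + 2 = \frac{4028}{2009}$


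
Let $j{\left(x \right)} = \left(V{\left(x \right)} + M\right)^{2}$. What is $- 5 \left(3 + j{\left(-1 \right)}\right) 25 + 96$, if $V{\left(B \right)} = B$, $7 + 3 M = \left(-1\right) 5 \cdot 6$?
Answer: $- \frac{202511}{9} \approx -22501.0$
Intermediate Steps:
$M = - \frac{37}{3}$ ($M = - \frac{7}{3} + \frac{\left(-1\right) 5 \cdot 6}{3} = - \frac{7}{3} + \frac{\left(-5\right) 6}{3} = - \frac{7}{3} + \frac{1}{3} \left(-30\right) = - \frac{7}{3} - 10 = - \frac{37}{3} \approx -12.333$)
$j{\left(x \right)} = \left(- \frac{37}{3} + x\right)^{2}$ ($j{\left(x \right)} = \left(x - \frac{37}{3}\right)^{2} = \left(- \frac{37}{3} + x\right)^{2}$)
$- 5 \left(3 + j{\left(-1 \right)}\right) 25 + 96 = - 5 \left(3 + \frac{\left(-37 + 3 \left(-1\right)\right)^{2}}{9}\right) 25 + 96 = - 5 \left(3 + \frac{\left(-37 - 3\right)^{2}}{9}\right) 25 + 96 = - 5 \left(3 + \frac{\left(-40\right)^{2}}{9}\right) 25 + 96 = - 5 \left(3 + \frac{1}{9} \cdot 1600\right) 25 + 96 = - 5 \left(3 + \frac{1600}{9}\right) 25 + 96 = \left(-5\right) \frac{1627}{9} \cdot 25 + 96 = \left(- \frac{8135}{9}\right) 25 + 96 = - \frac{203375}{9} + 96 = - \frac{202511}{9}$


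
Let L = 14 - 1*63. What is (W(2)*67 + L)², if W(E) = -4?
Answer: 100489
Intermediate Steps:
L = -49 (L = 14 - 63 = -49)
(W(2)*67 + L)² = (-4*67 - 49)² = (-268 - 49)² = (-317)² = 100489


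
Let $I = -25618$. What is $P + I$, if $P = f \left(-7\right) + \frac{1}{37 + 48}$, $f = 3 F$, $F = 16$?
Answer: $- \frac{2206089}{85} \approx -25954.0$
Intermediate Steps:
$f = 48$ ($f = 3 \cdot 16 = 48$)
$P = - \frac{28559}{85}$ ($P = 48 \left(-7\right) + \frac{1}{37 + 48} = -336 + \frac{1}{85} = - \frac{28559}{85} \approx -335.99$)
$P + I = - \frac{28559}{85} - 25618 = - \frac{2206089}{85}$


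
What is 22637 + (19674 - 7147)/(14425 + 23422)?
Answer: 856755066/37847 ≈ 22637.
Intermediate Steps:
22637 + (19674 - 7147)/(14425 + 23422) = 22637 + 12527/37847 = 856755066/37847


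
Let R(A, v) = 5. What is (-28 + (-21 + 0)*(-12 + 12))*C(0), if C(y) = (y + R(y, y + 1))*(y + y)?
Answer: 0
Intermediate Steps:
C(y) = 2*y*(5 + y) (C(y) = (y + 5)*(y + y) = (5 + y)*(2*y) = 2*y*(5 + y))
(-28 + (-21 + 0)*(-12 + 12))*C(0) = (-28 + (-21 + 0)*(-12 + 12))*(2*0*(5 + 0)) = (-28 - 21*0)*(2*0*5) = (-28 + 0)*0 = -28*0 = 0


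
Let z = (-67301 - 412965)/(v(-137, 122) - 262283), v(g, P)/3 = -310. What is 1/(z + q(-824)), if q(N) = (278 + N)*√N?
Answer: 63206127329/8509365488576430626 + 18913735759737*I*√206/4254682744288215313 ≈ 7.4278e-9 + 6.3803e-5*I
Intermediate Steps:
v(g, P) = -930 (v(g, P) = 3*(-310) = -930)
q(N) = √N*(278 + N)
z = 480266/263213 (z = (-67301 - 412965)/(-930 - 262283) = -480266/(-263213) = -480266*(-1/263213) = 480266/263213 ≈ 1.8246)
1/(z + q(-824)) = 1/(480266/263213 + √(-824)*(278 - 824)) = 1/(480266/263213 + (2*I*√206)*(-546)) = 1/(480266/263213 - 1092*I*√206)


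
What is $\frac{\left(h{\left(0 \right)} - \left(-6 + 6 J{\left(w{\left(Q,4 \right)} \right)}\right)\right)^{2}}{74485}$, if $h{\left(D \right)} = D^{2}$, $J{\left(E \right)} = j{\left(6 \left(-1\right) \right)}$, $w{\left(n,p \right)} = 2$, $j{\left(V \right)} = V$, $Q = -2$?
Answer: $\frac{1764}{74485} \approx 0.023683$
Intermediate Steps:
$J{\left(E \right)} = -6$ ($J{\left(E \right)} = 6 \left(-1\right) = -6$)
$\frac{\left(h{\left(0 \right)} - \left(-6 + 6 J{\left(w{\left(Q,4 \right)} \right)}\right)\right)^{2}}{74485} = \frac{\left(0^{2} + \left(\left(-6\right) \left(-6\right) + 6\right)\right)^{2}}{74485} = \left(0 + \left(36 + 6\right)\right)^{2} \cdot \frac{1}{74485} = \left(0 + 42\right)^{2} \cdot \frac{1}{74485} = 42^{2} \cdot \frac{1}{74485} = 1764 \cdot \frac{1}{74485} = \frac{1764}{74485}$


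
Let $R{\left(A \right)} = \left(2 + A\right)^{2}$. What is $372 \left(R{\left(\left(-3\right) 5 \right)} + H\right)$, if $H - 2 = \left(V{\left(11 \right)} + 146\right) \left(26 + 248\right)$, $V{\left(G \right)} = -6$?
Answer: $14333532$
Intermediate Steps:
$H = 38362$ ($H = 2 + \left(-6 + 146\right) \left(26 + 248\right) = 2 + 140 \cdot 274 = 2 + 38360 = 38362$)
$372 \left(R{\left(\left(-3\right) 5 \right)} + H\right) = 372 \left(\left(2 - 15\right)^{2} + 38362\right) = 372 \left(\left(-13\right)^{2} + 38362\right) = 372 \left(169 + 38362\right) = 372 \cdot 38531 = 14333532$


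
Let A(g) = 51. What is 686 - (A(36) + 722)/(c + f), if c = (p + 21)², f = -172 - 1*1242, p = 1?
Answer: 638753/930 ≈ 686.83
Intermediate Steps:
f = -1414 (f = -172 - 1242 = -1414)
c = 484 (c = (1 + 21)² = 22² = 484)
686 - (A(36) + 722)/(c + f) = 686 - (51 + 722)/(484 - 1414) = 686 - 773/(-930) = 686 - 773*(-1)/930 = 686 - 1*(-773/930) = 686 + 773/930 = 638753/930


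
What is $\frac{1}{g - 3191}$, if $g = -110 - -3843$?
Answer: $\frac{1}{542} \approx 0.001845$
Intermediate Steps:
$g = 3733$ ($g = -110 + 3843 = 3733$)
$\frac{1}{g - 3191} = \frac{1}{3733 - 3191} = \frac{1}{542}$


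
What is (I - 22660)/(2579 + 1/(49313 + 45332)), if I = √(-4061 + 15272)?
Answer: -536163925/61022364 + 94645*√11211/244089456 ≈ -8.7453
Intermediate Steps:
I = √11211 ≈ 105.88
(I - 22660)/(2579 + 1/(49313 + 45332)) = (√11211 - 22660)/(2579 + 1/(49313 + 45332)) = (-22660 + √11211)/(2579 + 1/94645) = (-22660 + √11211)/(244089456/94645) = (-22660 + √11211)*(94645/244089456) = -536163925/61022364 + 94645*√11211/244089456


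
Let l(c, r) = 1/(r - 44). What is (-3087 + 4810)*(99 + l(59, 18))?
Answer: 4433279/26 ≈ 1.7051e+5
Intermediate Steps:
l(c, r) = 1/(-44 + r)
(-3087 + 4810)*(99 + l(59, 18)) = (-3087 + 4810)*(99 + 1/(-44 + 18)) = 1723*(99 + 1/(-26)) = 1723*(99 - 1/26) = 1723*(2573/26) = 4433279/26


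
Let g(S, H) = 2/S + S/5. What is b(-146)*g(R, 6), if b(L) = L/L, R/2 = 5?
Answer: 11/5 ≈ 2.2000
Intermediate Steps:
R = 10 (R = 2*5 = 10)
g(S, H) = 2/S + S/5 (g(S, H) = 2/S + S*(⅕) = 2/S + S/5)
b(L) = 1
b(-146)*g(R, 6) = 1*(2/10 + (⅕)*10) = 1*(2*(⅒) + 2) = 1*(⅕ + 2) = 1*(11/5) = 11/5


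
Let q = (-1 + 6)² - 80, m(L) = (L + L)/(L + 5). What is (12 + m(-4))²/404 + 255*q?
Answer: -1416521/101 ≈ -14025.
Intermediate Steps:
m(L) = 2*L/(5 + L) (m(L) = (2*L)/(5 + L) = 2*L/(5 + L))
q = -55 (q = 5² - 80 = 25 - 80 = -55)
(12 + m(-4))²/404 + 255*q = (12 + 2*(-4)/(5 - 4))²/404 + 255*(-55) = (12 + 2*(-4)/1)²*(1/404) - 14025 = (12 + 2*(-4)*1)²*(1/404) - 14025 = (12 - 8)²*(1/404) - 14025 = 4²*(1/404) - 14025 = 16*(1/404) - 14025 = 4/101 - 14025 = -1416521/101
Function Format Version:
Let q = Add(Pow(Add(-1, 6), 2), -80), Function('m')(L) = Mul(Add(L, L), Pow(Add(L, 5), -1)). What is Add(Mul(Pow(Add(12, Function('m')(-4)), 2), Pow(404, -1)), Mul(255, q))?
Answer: Rational(-1416521, 101) ≈ -14025.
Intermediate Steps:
Function('m')(L) = Mul(2, L, Pow(Add(5, L), -1)) (Function('m')(L) = Mul(Mul(2, L), Pow(Add(5, L), -1)) = Mul(2, L, Pow(Add(5, L), -1)))
q = -55 (q = Add(Pow(5, 2), -80) = Add(25, -80) = -55)
Add(Mul(Pow(Add(12, Function('m')(-4)), 2), Pow(404, -1)), Mul(255, q)) = Add(Mul(Pow(Add(12, Mul(2, -4, Pow(Add(5, -4), -1))), 2), Pow(404, -1)), Mul(255, -55)) = Add(Mul(Pow(Add(12, Mul(2, -4, Pow(1, -1))), 2), Rational(1, 404)), -14025) = Add(Mul(Pow(Add(12, Mul(2, -4, 1)), 2), Rational(1, 404)), -14025) = Add(Mul(Pow(Add(12, -8), 2), Rational(1, 404)), -14025) = Add(Mul(Pow(4, 2), Rational(1, 404)), -14025) = Add(Mul(16, Rational(1, 404)), -14025) = Add(Rational(4, 101), -14025) = Rational(-1416521, 101)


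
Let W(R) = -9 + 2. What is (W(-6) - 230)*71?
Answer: -16827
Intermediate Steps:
W(R) = -7
(W(-6) - 230)*71 = (-7 - 230)*71 = -237*71 = -16827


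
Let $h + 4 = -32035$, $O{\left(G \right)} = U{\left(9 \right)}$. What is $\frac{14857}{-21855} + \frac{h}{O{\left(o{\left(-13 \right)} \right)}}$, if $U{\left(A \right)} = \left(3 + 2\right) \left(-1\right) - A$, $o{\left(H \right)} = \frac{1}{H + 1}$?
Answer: $\frac{100000621}{43710} \approx 2287.8$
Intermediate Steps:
$o{\left(H \right)} = \frac{1}{1 + H}$
$U{\left(A \right)} = -5 - A$ ($U{\left(A \right)} = 5 \left(-1\right) - A = -5 - A$)
$O{\left(G \right)} = -14$ ($O{\left(G \right)} = -5 - 9 = -14$)
$h = -32039$ ($h = -4 - 32035 = -32039$)
$\frac{14857}{-21855} + \frac{h}{O{\left(o{\left(-13 \right)} \right)}} = \frac{14857}{-21855} - \frac{32039}{-14} = 14857 \left(- \frac{1}{21855}\right) - - \frac{4577}{2} = - \frac{14857}{21855} + \frac{4577}{2} = \frac{100000621}{43710}$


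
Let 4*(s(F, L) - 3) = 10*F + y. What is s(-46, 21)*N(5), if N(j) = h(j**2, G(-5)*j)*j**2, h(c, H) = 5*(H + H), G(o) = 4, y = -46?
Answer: -617500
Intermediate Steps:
h(c, H) = 10*H (h(c, H) = 5*(2*H) = 10*H)
s(F, L) = -17/2 + 5*F/2 (s(F, L) = 3 + (10*F - 46)/4 = 3 + (-46 + 10*F)/4 = 3 + (-23/2 + 5*F/2) = -17/2 + 5*F/2)
N(j) = 40*j**3 (N(j) = (10*(4*j))*j**2 = (40*j)*j**2 = 40*j**3)
s(-46, 21)*N(5) = (-17/2 + (5/2)*(-46))*(40*5**3) = (-17/2 - 115)*(40*125) = -247/2*5000 = -617500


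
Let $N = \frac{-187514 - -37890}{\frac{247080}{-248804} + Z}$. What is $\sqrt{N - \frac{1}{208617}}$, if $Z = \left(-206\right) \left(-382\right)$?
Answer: $\frac{i \sqrt{495634572138626482125937130205}}{510554571888837} \approx 1.3789 i$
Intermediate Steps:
$Z = 78692$
$N = - \frac{4653381212}{2447329661}$ ($N = \frac{-187514 - -37890}{\frac{247080}{-248804} + 78692} = \frac{-187514 + 37890}{247080 \left(- \frac{1}{248804}\right) + 78692} = - \frac{149624}{- \frac{61770}{62201} + 78692} = - \frac{149624}{\frac{4894659322}{62201}} = \left(-149624\right) \frac{62201}{4894659322} = - \frac{4653381212}{2447329661} \approx -1.9014$)
$\sqrt{N - \frac{1}{208617}} = \sqrt{- \frac{4653381212}{2447329661} - \frac{1}{208617}} = \sqrt{- \frac{970776875633465}{510554571888837}} = \frac{i \sqrt{495634572138626482125937130205}}{510554571888837}$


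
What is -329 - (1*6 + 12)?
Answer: -347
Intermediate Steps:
-329 - (1*6 + 12) = -329 - (6 + 12) = -329 - 1*18 = -329 - 18 = -347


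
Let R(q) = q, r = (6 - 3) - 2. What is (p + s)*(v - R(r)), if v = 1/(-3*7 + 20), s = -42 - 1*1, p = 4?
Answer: 78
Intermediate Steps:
r = 1 (r = 3 - 2 = 1)
s = -43 (s = -42 - 1 = -43)
v = -1 (v = 1/(-21 + 20) = 1/(-1) = -1)
(p + s)*(v - R(r)) = (4 - 43)*(-1 - 1*1) = -39*(-1 - 1) = -39*(-2) = 78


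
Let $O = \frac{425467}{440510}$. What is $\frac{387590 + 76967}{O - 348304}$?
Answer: $- \frac{4176367430}{3131244277} \approx -1.3338$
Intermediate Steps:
$O = \frac{8683}{8990}$ ($O = 425467 \cdot \frac{1}{440510} = \frac{8683}{8990} \approx 0.96585$)
$\frac{387590 + 76967}{O - 348304} = \frac{387590 + 76967}{\frac{8683}{8990} - 348304} = \frac{464557}{- \frac{3131244277}{8990}} = 464557 \left(- \frac{8990}{3131244277}\right) = - \frac{4176367430}{3131244277}$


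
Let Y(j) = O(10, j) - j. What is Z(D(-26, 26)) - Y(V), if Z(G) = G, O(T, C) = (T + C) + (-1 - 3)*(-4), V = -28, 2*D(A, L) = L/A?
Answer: -53/2 ≈ -26.500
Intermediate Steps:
D(A, L) = L/(2*A) (D(A, L) = (L/A)/2 = L/(2*A))
O(T, C) = 16 + C + T (O(T, C) = (C + T) - 4*(-4) = (C + T) + 16 = 16 + C + T)
Y(j) = 26 (Y(j) = (16 + j + 10) - j = (26 + j) - j = 26)
Z(D(-26, 26)) - Y(V) = (1/2)*26/(-26) - 1*26 = (1/2)*26*(-1/26) - 26 = -1/2 - 26 = -53/2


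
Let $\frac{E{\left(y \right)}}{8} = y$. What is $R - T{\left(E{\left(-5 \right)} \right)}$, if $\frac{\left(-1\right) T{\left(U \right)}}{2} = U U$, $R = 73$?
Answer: $3273$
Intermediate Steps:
$E{\left(y \right)} = 8 y$
$T{\left(U \right)} = - 2 U^{2}$ ($T{\left(U \right)} = - 2 U U = - 2 U^{2}$)
$R - T{\left(E{\left(-5 \right)} \right)} = 73 - - 2 \left(8 \left(-5\right)\right)^{2} = 73 - - 2 \left(-40\right)^{2} = 73 - \left(-2\right) 1600 = 73 - -3200 = 73 + 3200 = 3273$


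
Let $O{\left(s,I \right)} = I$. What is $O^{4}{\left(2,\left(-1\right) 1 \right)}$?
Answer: $1$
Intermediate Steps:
$O^{4}{\left(2,\left(-1\right) 1 \right)} = \left(\left(-1\right) 1\right)^{4} = \left(-1\right)^{4} = 1$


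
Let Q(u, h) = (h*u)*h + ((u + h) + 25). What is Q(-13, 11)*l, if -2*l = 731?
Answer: 566525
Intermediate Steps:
l = -731/2 (l = -½*731 = -731/2 ≈ -365.50)
Q(u, h) = 25 + h + u + u*h² (Q(u, h) = u*h² + ((h + u) + 25) = u*h² + (25 + h + u) = 25 + h + u + u*h²)
Q(-13, 11)*l = (25 + 11 - 13 - 13*11²)*(-731/2) = (25 + 11 - 13 - 13*121)*(-731/2) = (25 + 11 - 13 - 1573)*(-731/2) = -1550*(-731/2) = 566525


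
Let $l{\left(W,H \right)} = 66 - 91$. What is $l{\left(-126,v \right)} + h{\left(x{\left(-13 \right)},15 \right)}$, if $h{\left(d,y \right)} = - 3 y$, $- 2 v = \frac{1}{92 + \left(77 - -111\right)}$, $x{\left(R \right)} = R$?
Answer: $-70$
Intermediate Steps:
$v = - \frac{1}{560}$ ($v = - \frac{1}{2 \left(92 + \left(77 - -111\right)\right)} = - \frac{1}{2 \left(92 + \left(77 + 111\right)\right)} = - \frac{1}{2 \left(92 + 188\right)} = - \frac{1}{2 \cdot 280} = \left(- \frac{1}{2}\right) \frac{1}{280} = - \frac{1}{560} \approx -0.0017857$)
$l{\left(W,H \right)} = -25$
$l{\left(-126,v \right)} + h{\left(x{\left(-13 \right)},15 \right)} = -25 - 45 = -70$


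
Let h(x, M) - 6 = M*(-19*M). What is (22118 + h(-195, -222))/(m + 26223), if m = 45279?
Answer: -457136/35751 ≈ -12.787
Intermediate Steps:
h(x, M) = 6 - 19*M**2 (h(x, M) = 6 + M*(-19*M) = 6 - 19*M**2)
(22118 + h(-195, -222))/(m + 26223) = (22118 + (6 - 19*(-222)**2))/(45279 + 26223) = (22118 + (6 - 19*49284))/71502 = (22118 + (6 - 936396))*(1/71502) = (22118 - 936390)*(1/71502) = -914272*1/71502 = -457136/35751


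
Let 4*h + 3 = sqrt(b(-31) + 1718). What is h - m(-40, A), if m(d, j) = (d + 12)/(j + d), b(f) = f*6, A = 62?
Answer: 23/44 + sqrt(383)/2 ≈ 10.308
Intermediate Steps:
b(f) = 6*f
m(d, j) = (12 + d)/(d + j)
h = -3/4 + sqrt(383)/2 (h = -3/4 + sqrt(6*(-31) + 1718)/4 = -3/4 + sqrt(-186 + 1718)/4 = -3/4 + sqrt(1532)/4 = -3/4 + (2*sqrt(383))/4 = -3/4 + sqrt(383)/2 ≈ 9.0352)
h - m(-40, A) = (-3/4 + sqrt(383)/2) - (12 - 40)/(-40 + 62) = (-3/4 + sqrt(383)/2) - (-28)/22 = (-3/4 + sqrt(383)/2) - 1*(-14/11) = (-3/4 + sqrt(383)/2) + 14/11 = 23/44 + sqrt(383)/2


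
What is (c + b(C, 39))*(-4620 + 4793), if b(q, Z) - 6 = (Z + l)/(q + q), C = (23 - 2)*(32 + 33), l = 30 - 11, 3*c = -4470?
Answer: -350434163/1365 ≈ -2.5673e+5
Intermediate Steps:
c = -1490 (c = (⅓)*(-4470) = -1490)
l = 19
C = 1365 (C = 21*65 = 1365)
b(q, Z) = 6 + (19 + Z)/(2*q) (b(q, Z) = 6 + (Z + 19)/(q + q) = 6 + (19 + Z)/((2*q)) = 6 + (19 + Z)*(1/(2*q)) = 6 + (19 + Z)/(2*q))
(c + b(C, 39))*(-4620 + 4793) = (-1490 + (½)*(19 + 39 + 12*1365)/1365)*(-4620 + 4793) = (-1490 + (½)*(1/1365)*(19 + 39 + 16380))*173 = (-1490 + (½)*(1/1365)*16438)*173 = (-1490 + 8219/1365)*173 = -2025631/1365*173 = -350434163/1365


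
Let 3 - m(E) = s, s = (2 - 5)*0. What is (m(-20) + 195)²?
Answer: 39204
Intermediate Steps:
s = 0 (s = -3*0 = 0)
m(E) = 3 (m(E) = 3 - 1*0 = 3 + 0 = 3)
(m(-20) + 195)² = (3 + 195)² = 198² = 39204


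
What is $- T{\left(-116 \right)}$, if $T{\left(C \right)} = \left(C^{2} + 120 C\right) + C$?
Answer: $580$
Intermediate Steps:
$T{\left(C \right)} = C^{2} + 121 C$
$- T{\left(-116 \right)} = - \left(-116\right) \left(121 - 116\right) = - \left(-116\right) 5 = \left(-1\right) \left(-580\right) = 580$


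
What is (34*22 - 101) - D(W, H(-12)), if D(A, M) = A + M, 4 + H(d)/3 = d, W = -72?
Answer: 767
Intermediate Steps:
H(d) = -12 + 3*d
(34*22 - 101) - D(W, H(-12)) = (34*22 - 101) - (-72 + (-12 + 3*(-12))) = (748 - 101) - (-72 + (-12 - 36)) = 647 - (-72 - 48) = 647 - 1*(-120) = 647 + 120 = 767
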